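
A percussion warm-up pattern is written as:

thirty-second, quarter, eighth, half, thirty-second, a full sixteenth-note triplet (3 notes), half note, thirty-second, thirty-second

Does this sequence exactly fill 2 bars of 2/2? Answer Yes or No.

One bar of 2/2 = 32 thirty-second notes, so 2 bars = 64.
Express everything in thirty-second notes: thirty-second = 1; quarter = 8; eighth = 4; half = 16; thirty-second = 1; a full sixteenth-note triplet (3 notes) (three triplet sixteenths span one eighth) = 4; half note = 16; thirty-second = 1; thirty-second = 1.
Altogether 1 + 8 + 4 + 16 + 1 + 4 + 16 + 1 + 1 = 52.
52 falls short of 64, so the answer is No.

No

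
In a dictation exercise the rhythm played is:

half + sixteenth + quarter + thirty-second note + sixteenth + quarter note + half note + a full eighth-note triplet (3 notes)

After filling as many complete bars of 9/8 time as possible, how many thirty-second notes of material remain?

25

One bar of 9/8 = 36 thirty-second notes.
Convert each value to thirty-second notes: half = 16; sixteenth = 2; quarter = 8; thirty-second note = 1; sixteenth = 2; quarter note = 8; half note = 16; a full eighth-note triplet (3 notes) (three triplet eighths span one quarter) = 8.
Total: 16 + 2 + 8 + 1 + 2 + 8 + 16 + 8 = 61.
61 ÷ 36 = 1 complete bar with 25 thirty-second notes remaining.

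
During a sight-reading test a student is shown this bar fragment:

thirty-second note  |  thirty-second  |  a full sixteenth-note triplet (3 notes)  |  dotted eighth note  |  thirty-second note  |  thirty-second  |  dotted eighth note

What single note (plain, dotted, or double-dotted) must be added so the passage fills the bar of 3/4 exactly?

eighth note

The bar of 3/4 = 24 thirty-second notes.
Working in thirty-second notes: thirty-second note = 1; thirty-second = 1; a full sixteenth-note triplet (3 notes) (three triplet sixteenths span one eighth) = 4; dotted eighth note = 6; thirty-second note = 1; thirty-second = 1; dotted eighth note = 6.
Adding: 1 + 1 + 4 + 6 + 1 + 1 + 6 = 20.
Remaining: 24 − 20 = 4 thirty-second notes, which is a eighth note.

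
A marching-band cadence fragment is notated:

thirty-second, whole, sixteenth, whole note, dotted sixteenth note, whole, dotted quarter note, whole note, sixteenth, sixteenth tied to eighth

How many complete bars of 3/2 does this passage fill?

3

One bar of 3/2 = 48 thirty-second notes.
Working in thirty-second notes: thirty-second = 1; whole = 32; sixteenth = 2; whole note = 32; dotted sixteenth note = 3; whole = 32; dotted quarter note = 12; whole note = 32; sixteenth = 2; sixteenth tied to eighth (sixteenth + eighth) = 6.
Total: 1 + 32 + 2 + 32 + 3 + 32 + 12 + 32 + 2 + 6 = 154.
154 ÷ 48 = 3 complete bars with 10 left over.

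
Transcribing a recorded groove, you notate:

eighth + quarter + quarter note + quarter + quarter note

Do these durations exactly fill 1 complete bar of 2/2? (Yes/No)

No

One bar of 2/2 = 8 eighth notes.
In eighth notes: eighth = 1; quarter = 2; quarter note = 2; quarter = 2; quarter note = 2.
Altogether 1 + 2 + 2 + 2 + 2 = 9.
9 exceeds 8, so the answer is No.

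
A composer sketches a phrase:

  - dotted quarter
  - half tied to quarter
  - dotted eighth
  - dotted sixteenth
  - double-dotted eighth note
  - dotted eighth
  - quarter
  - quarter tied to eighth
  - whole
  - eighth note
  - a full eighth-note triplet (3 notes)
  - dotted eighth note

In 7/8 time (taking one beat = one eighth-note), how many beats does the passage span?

32

One eighth-note beat = 4 thirty-second notes.
Convert each value to thirty-second notes: dotted quarter = 12; half tied to quarter (half + quarter) = 24; dotted eighth = 6; dotted sixteenth = 3; double-dotted eighth note = 7; dotted eighth = 6; quarter = 8; quarter tied to eighth (quarter + eighth) = 12; whole = 32; eighth note = 4; a full eighth-note triplet (3 notes) (three triplet eighths span one quarter) = 8; dotted eighth note = 6.
Total: 12 + 24 + 6 + 3 + 7 + 6 + 8 + 12 + 32 + 4 + 8 + 6 = 128.
128 ÷ 4 = 32 beats.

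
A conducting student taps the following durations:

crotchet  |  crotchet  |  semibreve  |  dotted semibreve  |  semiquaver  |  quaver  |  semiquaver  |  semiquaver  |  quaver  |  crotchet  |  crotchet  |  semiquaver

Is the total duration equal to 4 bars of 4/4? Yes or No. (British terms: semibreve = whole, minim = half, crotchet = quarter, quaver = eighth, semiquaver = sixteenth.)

One bar of 4/4 = 16 sixteenth notes, so 4 bars = 64.
In sixteenth notes: crotchet = 4; crotchet = 4; semibreve = 16; dotted semibreve = 24; semiquaver = 1; quaver = 2; semiquaver = 1; semiquaver = 1; quaver = 2; crotchet = 4; crotchet = 4; semiquaver = 1.
Sum: 4 + 4 + 16 + 24 + 1 + 2 + 1 + 1 + 2 + 4 + 4 + 1 = 64.
64 equals 64, so the answer is Yes.

Yes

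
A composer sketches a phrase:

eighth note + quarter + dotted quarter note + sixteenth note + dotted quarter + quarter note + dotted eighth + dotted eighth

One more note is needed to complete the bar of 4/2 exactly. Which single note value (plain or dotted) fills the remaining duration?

The bar of 4/2 = 32 sixteenth notes.
Working in sixteenth notes: eighth note = 2; quarter = 4; dotted quarter note = 6; sixteenth note = 1; dotted quarter = 6; quarter note = 4; dotted eighth = 3; dotted eighth = 3.
Sum: 2 + 4 + 6 + 1 + 6 + 4 + 3 + 3 = 29.
Remaining: 32 − 29 = 3 sixteenth notes, which is a dotted eighth note.

dotted eighth note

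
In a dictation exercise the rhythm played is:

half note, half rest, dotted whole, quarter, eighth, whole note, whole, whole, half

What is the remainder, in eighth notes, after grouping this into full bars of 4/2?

One bar of 4/2 = 16 eighth notes.
Each duration in eighth notes: half note = 4; half rest = 4; dotted whole = 12; quarter = 2; eighth = 1; whole note = 8; whole = 8; whole = 8; half = 4.
Total: 4 + 4 + 12 + 2 + 1 + 8 + 8 + 8 + 4 = 51.
51 ÷ 16 = 3 complete bars with 3 eighth notes remaining.

3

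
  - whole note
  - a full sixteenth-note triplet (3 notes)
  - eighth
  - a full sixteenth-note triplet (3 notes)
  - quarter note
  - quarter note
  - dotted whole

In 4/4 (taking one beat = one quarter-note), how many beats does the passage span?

13.5

One quarter-note beat = 2 eighth notes.
Working in eighth notes: whole note = 8; a full sixteenth-note triplet (3 notes) (three triplet sixteenths span one eighth) = 1; eighth = 1; a full sixteenth-note triplet (3 notes) (three triplet sixteenths span one eighth) = 1; quarter note = 2; quarter note = 2; dotted whole = 12.
Total: 8 + 1 + 1 + 1 + 2 + 2 + 12 = 27.
27 ÷ 2 = 13.5 beats.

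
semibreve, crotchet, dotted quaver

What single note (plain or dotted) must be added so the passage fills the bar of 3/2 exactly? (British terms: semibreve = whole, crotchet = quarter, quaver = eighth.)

The bar of 3/2 = 24 sixteenth notes.
Each duration in sixteenth notes: semibreve = 16; crotchet = 4; dotted quaver = 3.
Altogether 16 + 4 + 3 = 23.
Remaining: 24 − 23 = 1 sixteenth note, which is a sixteenth note.

sixteenth note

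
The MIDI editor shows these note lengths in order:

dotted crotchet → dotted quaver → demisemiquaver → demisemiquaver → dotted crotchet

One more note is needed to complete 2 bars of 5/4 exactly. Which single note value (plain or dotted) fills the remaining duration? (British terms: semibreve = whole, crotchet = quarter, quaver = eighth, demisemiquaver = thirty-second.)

2 bars of 5/4 = 80 thirty-second notes.
Working in thirty-second notes: dotted crotchet = 12; dotted quaver = 6; demisemiquaver = 1; demisemiquaver = 1; dotted crotchet = 12.
Altogether 12 + 6 + 1 + 1 + 12 = 32.
Remaining: 80 − 32 = 48 thirty-second notes, which is a dotted whole note.

dotted whole note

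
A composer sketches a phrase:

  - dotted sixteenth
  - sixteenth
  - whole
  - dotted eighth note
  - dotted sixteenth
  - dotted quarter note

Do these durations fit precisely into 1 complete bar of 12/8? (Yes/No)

One bar of 12/8 = 48 thirty-second notes.
In thirty-second notes: dotted sixteenth = 3; sixteenth = 2; whole = 32; dotted eighth note = 6; dotted sixteenth = 3; dotted quarter note = 12.
Sum: 3 + 2 + 32 + 6 + 3 + 12 = 58.
58 exceeds 48, so the answer is No.

No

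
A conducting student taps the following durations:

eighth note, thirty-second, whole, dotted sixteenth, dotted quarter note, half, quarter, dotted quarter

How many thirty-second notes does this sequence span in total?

In thirty-second notes: eighth note = 4; thirty-second = 1; whole = 32; dotted sixteenth = 3; dotted quarter note = 12; half = 16; quarter = 8; dotted quarter = 12.
Sum: 4 + 1 + 32 + 3 + 12 + 16 + 8 + 12 = 88 thirty-second notes.

88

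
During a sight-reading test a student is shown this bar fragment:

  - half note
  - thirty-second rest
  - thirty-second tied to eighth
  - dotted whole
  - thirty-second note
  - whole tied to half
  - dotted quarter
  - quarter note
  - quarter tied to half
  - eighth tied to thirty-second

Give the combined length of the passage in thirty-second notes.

168

In thirty-second notes: half note = 16; thirty-second rest = 1; thirty-second tied to eighth (thirty-second + eighth) = 5; dotted whole = 48; thirty-second note = 1; whole tied to half (whole + half) = 48; dotted quarter = 12; quarter note = 8; quarter tied to half (quarter + half) = 24; eighth tied to thirty-second (eighth + thirty-second) = 5.
Sum: 16 + 1 + 5 + 48 + 1 + 48 + 12 + 8 + 24 + 5 = 168 thirty-second notes.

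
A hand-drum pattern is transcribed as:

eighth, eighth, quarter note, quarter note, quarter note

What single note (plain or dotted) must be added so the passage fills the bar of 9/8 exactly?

The bar of 9/8 = 9 eighth notes.
In eighth notes: eighth = 1; eighth = 1; quarter note = 2; quarter note = 2; quarter note = 2.
Total: 1 + 1 + 2 + 2 + 2 = 8.
Remaining: 9 − 8 = 1 eighth note, which is a eighth note.

eighth note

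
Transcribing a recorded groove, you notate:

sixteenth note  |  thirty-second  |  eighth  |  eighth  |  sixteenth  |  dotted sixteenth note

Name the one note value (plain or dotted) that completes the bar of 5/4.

The bar of 5/4 = 40 thirty-second notes.
Convert each value to thirty-second notes: sixteenth note = 2; thirty-second = 1; eighth = 4; eighth = 4; sixteenth = 2; dotted sixteenth note = 3.
Adding: 2 + 1 + 4 + 4 + 2 + 3 = 16.
Remaining: 40 − 16 = 24 thirty-second notes, which is a dotted half note.

dotted half note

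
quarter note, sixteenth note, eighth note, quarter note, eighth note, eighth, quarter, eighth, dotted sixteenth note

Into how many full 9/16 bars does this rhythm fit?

2

One bar of 9/16 = 18 thirty-second notes.
Express everything in thirty-second notes: quarter note = 8; sixteenth note = 2; eighth note = 4; quarter note = 8; eighth note = 4; eighth = 4; quarter = 8; eighth = 4; dotted sixteenth note = 3.
Altogether 8 + 2 + 4 + 8 + 4 + 4 + 8 + 4 + 3 = 45.
45 ÷ 18 = 2 complete bars with 9 left over.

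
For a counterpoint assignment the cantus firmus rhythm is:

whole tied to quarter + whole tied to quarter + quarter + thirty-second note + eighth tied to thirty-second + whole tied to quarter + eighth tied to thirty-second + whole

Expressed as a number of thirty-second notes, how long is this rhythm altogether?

171

Each duration in thirty-second notes: whole tied to quarter (whole + quarter) = 40; whole tied to quarter (whole + quarter) = 40; quarter = 8; thirty-second note = 1; eighth tied to thirty-second (eighth + thirty-second) = 5; whole tied to quarter (whole + quarter) = 40; eighth tied to thirty-second (eighth + thirty-second) = 5; whole = 32.
Total: 40 + 40 + 8 + 1 + 5 + 40 + 5 + 32 = 171 thirty-second notes.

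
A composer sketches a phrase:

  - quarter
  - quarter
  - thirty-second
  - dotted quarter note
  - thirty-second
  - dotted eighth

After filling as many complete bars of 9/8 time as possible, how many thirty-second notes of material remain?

One bar of 9/8 = 36 thirty-second notes.
Convert each value to thirty-second notes: quarter = 8; quarter = 8; thirty-second = 1; dotted quarter note = 12; thirty-second = 1; dotted eighth = 6.
Sum: 8 + 8 + 1 + 12 + 1 + 6 = 36.
36 ÷ 36 = 1 complete bar with 0 thirty-second notes remaining.

0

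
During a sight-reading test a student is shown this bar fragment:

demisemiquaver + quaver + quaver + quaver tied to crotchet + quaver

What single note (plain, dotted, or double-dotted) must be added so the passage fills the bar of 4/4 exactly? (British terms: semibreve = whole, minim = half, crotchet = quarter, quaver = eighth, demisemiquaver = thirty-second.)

The bar of 4/4 = 32 thirty-second notes.
Express everything in thirty-second notes: demisemiquaver = 1; quaver = 4; quaver = 4; quaver tied to crotchet (quaver + crotchet) = 12; quaver = 4.
Total: 1 + 4 + 4 + 12 + 4 = 25.
Remaining: 32 − 25 = 7 thirty-second notes, which is a double-dotted eighth note.

double-dotted eighth note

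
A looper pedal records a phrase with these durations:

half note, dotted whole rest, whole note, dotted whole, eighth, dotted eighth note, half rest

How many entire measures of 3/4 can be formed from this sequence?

One bar of 3/4 = 12 sixteenth notes.
Express everything in sixteenth notes: half note = 8; dotted whole rest = 24; whole note = 16; dotted whole = 24; eighth = 2; dotted eighth note = 3; half rest = 8.
Adding: 8 + 24 + 16 + 24 + 2 + 3 + 8 = 85.
85 ÷ 12 = 7 complete bars with 1 left over.

7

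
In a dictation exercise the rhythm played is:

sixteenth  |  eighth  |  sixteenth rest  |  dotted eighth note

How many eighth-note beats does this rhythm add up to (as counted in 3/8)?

3.5

One eighth-note beat = 2 sixteenth notes.
Each duration in sixteenth notes: sixteenth = 1; eighth = 2; sixteenth rest = 1; dotted eighth note = 3.
Total: 1 + 2 + 1 + 3 = 7.
7 ÷ 2 = 3.5 beats.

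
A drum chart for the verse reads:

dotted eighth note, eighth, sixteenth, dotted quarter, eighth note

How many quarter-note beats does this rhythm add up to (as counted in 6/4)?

One quarter-note beat = 4 sixteenth notes.
Express everything in sixteenth notes: dotted eighth note = 3; eighth = 2; sixteenth = 1; dotted quarter = 6; eighth note = 2.
Altogether 3 + 2 + 1 + 6 + 2 = 14.
14 ÷ 4 = 3.5 beats.

3.5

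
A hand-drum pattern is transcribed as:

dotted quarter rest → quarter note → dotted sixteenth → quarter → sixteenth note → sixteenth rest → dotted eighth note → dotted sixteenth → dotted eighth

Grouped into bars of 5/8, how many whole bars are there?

One bar of 5/8 = 20 thirty-second notes.
Working in thirty-second notes: dotted quarter rest = 12; quarter note = 8; dotted sixteenth = 3; quarter = 8; sixteenth note = 2; sixteenth rest = 2; dotted eighth note = 6; dotted sixteenth = 3; dotted eighth = 6.
Adding: 12 + 8 + 3 + 8 + 2 + 2 + 6 + 3 + 6 = 50.
50 ÷ 20 = 2 complete bars with 10 left over.

2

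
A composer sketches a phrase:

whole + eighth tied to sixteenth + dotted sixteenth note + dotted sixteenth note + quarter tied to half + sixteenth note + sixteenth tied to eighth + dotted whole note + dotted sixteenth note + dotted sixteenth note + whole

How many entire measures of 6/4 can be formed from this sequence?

3

One bar of 6/4 = 48 thirty-second notes.
Express everything in thirty-second notes: whole = 32; eighth tied to sixteenth (eighth + sixteenth) = 6; dotted sixteenth note = 3; dotted sixteenth note = 3; quarter tied to half (quarter + half) = 24; sixteenth note = 2; sixteenth tied to eighth (sixteenth + eighth) = 6; dotted whole note = 48; dotted sixteenth note = 3; dotted sixteenth note = 3; whole = 32.
Sum: 32 + 6 + 3 + 3 + 24 + 2 + 6 + 48 + 3 + 3 + 32 = 162.
162 ÷ 48 = 3 complete bars with 18 left over.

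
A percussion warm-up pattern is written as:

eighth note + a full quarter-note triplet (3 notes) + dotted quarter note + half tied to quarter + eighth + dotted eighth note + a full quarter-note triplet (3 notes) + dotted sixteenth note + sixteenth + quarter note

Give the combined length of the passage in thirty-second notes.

95

Each duration in thirty-second notes: eighth note = 4; a full quarter-note triplet (3 notes) (three triplet quarters span one half) = 16; dotted quarter note = 12; half tied to quarter (half + quarter) = 24; eighth = 4; dotted eighth note = 6; a full quarter-note triplet (3 notes) (three triplet quarters span one half) = 16; dotted sixteenth note = 3; sixteenth = 2; quarter note = 8.
Sum: 4 + 16 + 12 + 24 + 4 + 6 + 16 + 3 + 2 + 8 = 95 thirty-second notes.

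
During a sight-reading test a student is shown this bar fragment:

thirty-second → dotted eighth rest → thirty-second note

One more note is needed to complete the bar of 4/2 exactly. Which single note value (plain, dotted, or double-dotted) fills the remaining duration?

The bar of 4/2 = 64 thirty-second notes.
Each duration in thirty-second notes: thirty-second = 1; dotted eighth rest = 6; thirty-second note = 1.
Sum: 1 + 6 + 1 = 8.
Remaining: 64 − 8 = 56 thirty-second notes, which is a double-dotted whole note.

double-dotted whole note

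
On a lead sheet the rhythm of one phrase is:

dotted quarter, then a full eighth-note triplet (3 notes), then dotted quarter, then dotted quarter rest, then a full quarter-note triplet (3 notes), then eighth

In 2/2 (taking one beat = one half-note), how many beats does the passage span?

4

One half-note beat = 4 eighth notes.
Convert each value to eighth notes: dotted quarter = 3; a full eighth-note triplet (3 notes) (three triplet eighths span one quarter) = 2; dotted quarter = 3; dotted quarter rest = 3; a full quarter-note triplet (3 notes) (three triplet quarters span one half) = 4; eighth = 1.
Sum: 3 + 2 + 3 + 3 + 4 + 1 = 16.
16 ÷ 4 = 4 beats.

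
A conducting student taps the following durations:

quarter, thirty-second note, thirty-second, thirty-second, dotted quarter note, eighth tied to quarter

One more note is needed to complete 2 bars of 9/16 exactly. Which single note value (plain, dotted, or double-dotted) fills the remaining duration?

2 bars of 9/16 = 36 thirty-second notes.
Convert each value to thirty-second notes: quarter = 8; thirty-second note = 1; thirty-second = 1; thirty-second = 1; dotted quarter note = 12; eighth tied to quarter (eighth + quarter) = 12.
Sum: 8 + 1 + 1 + 1 + 12 + 12 = 35.
Remaining: 36 − 35 = 1 thirty-second note, which is a thirty-second note.

thirty-second note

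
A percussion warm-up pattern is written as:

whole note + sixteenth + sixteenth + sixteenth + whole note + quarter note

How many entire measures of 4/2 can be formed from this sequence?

1

One bar of 4/2 = 32 sixteenth notes.
In sixteenth notes: whole note = 16; sixteenth = 1; sixteenth = 1; sixteenth = 1; whole note = 16; quarter note = 4.
Altogether 16 + 1 + 1 + 1 + 16 + 4 = 39.
39 ÷ 32 = 1 complete bar with 7 left over.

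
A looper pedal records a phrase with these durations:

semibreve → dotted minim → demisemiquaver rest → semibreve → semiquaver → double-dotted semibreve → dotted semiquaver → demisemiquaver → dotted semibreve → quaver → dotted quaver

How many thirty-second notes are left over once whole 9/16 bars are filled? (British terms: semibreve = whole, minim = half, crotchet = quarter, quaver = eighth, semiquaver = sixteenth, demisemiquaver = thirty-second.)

11

One bar of 9/16 = 18 thirty-second notes.
In thirty-second notes: semibreve = 32; dotted minim = 24; demisemiquaver rest = 1; semibreve = 32; semiquaver = 2; double-dotted semibreve = 56; dotted semiquaver = 3; demisemiquaver = 1; dotted semibreve = 48; quaver = 4; dotted quaver = 6.
Adding: 32 + 24 + 1 + 32 + 2 + 56 + 3 + 1 + 48 + 4 + 6 = 209.
209 ÷ 18 = 11 complete bars with 11 thirty-second notes remaining.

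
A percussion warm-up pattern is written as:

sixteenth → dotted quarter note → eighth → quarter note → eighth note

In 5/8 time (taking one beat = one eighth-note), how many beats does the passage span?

One eighth-note beat = 2 sixteenth notes.
Working in sixteenth notes: sixteenth = 1; dotted quarter note = 6; eighth = 2; quarter note = 4; eighth note = 2.
Sum: 1 + 6 + 2 + 4 + 2 = 15.
15 ÷ 2 = 7.5 beats.

7.5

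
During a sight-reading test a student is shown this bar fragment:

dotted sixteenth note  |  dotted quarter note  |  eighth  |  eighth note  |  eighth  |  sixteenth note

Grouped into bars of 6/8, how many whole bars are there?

1

One bar of 6/8 = 24 thirty-second notes.
Convert each value to thirty-second notes: dotted sixteenth note = 3; dotted quarter note = 12; eighth = 4; eighth note = 4; eighth = 4; sixteenth note = 2.
Altogether 3 + 12 + 4 + 4 + 4 + 2 = 29.
29 ÷ 24 = 1 complete bar with 5 left over.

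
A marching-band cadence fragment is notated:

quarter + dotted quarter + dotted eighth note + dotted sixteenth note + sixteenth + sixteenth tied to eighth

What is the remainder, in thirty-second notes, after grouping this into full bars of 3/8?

One bar of 3/8 = 12 thirty-second notes.
Working in thirty-second notes: quarter = 8; dotted quarter = 12; dotted eighth note = 6; dotted sixteenth note = 3; sixteenth = 2; sixteenth tied to eighth (sixteenth + eighth) = 6.
Total: 8 + 12 + 6 + 3 + 2 + 6 = 37.
37 ÷ 12 = 3 complete bars with 1 thirty-second note remaining.

1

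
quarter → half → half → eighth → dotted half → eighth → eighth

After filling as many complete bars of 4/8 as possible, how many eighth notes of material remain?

One bar of 4/8 = 4 eighth notes.
Each duration in eighth notes: quarter = 2; half = 4; half = 4; eighth = 1; dotted half = 6; eighth = 1; eighth = 1.
Adding: 2 + 4 + 4 + 1 + 6 + 1 + 1 = 19.
19 ÷ 4 = 4 complete bars with 3 eighth notes remaining.

3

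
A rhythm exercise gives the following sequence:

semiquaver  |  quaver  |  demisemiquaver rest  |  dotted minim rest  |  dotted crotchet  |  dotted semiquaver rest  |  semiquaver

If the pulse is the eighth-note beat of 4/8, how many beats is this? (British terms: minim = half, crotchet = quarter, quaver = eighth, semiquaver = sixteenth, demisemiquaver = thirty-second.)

12

One eighth-note beat = 4 thirty-second notes.
In thirty-second notes: semiquaver = 2; quaver = 4; demisemiquaver rest = 1; dotted minim rest = 24; dotted crotchet = 12; dotted semiquaver rest = 3; semiquaver = 2.
Sum: 2 + 4 + 1 + 24 + 12 + 3 + 2 = 48.
48 ÷ 4 = 12 beats.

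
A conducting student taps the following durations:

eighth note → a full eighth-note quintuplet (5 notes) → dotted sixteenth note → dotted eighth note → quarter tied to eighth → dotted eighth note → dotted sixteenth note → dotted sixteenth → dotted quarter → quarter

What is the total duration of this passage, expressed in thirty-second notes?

73

In thirty-second notes: eighth note = 4; a full eighth-note quintuplet (5 notes) (five quintuplet eighths span one half) = 16; dotted sixteenth note = 3; dotted eighth note = 6; quarter tied to eighth (quarter + eighth) = 12; dotted eighth note = 6; dotted sixteenth note = 3; dotted sixteenth = 3; dotted quarter = 12; quarter = 8.
Sum: 4 + 16 + 3 + 6 + 12 + 6 + 3 + 3 + 12 + 8 = 73 thirty-second notes.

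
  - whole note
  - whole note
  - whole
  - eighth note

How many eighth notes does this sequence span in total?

25

Working in eighth notes: whole note = 8; whole note = 8; whole = 8; eighth note = 1.
Adding: 8 + 8 + 8 + 1 = 25 eighth notes.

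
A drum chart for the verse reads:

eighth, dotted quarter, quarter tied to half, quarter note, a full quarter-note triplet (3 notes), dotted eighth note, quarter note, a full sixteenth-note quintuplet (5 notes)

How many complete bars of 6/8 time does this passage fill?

One bar of 6/8 = 12 sixteenth notes.
Each duration in sixteenth notes: eighth = 2; dotted quarter = 6; quarter tied to half (quarter + half) = 12; quarter note = 4; a full quarter-note triplet (3 notes) (three triplet quarters span one half) = 8; dotted eighth note = 3; quarter note = 4; a full sixteenth-note quintuplet (5 notes) (five quintuplet sixteenths span one quarter) = 4.
Total: 2 + 6 + 12 + 4 + 8 + 3 + 4 + 4 = 43.
43 ÷ 12 = 3 complete bars with 7 left over.

3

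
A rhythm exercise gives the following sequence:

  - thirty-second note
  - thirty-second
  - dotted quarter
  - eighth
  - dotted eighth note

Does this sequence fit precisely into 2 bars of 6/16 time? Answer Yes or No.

Yes

One bar of 6/16 = 12 thirty-second notes, so 2 bars = 24.
Working in thirty-second notes: thirty-second note = 1; thirty-second = 1; dotted quarter = 12; eighth = 4; dotted eighth note = 6.
Sum: 1 + 1 + 12 + 4 + 6 = 24.
24 equals 24, so the answer is Yes.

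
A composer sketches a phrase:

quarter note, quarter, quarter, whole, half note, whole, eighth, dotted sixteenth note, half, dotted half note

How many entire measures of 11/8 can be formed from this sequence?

One bar of 11/8 = 44 thirty-second notes.
Convert each value to thirty-second notes: quarter note = 8; quarter = 8; quarter = 8; whole = 32; half note = 16; whole = 32; eighth = 4; dotted sixteenth note = 3; half = 16; dotted half note = 24.
Sum: 8 + 8 + 8 + 32 + 16 + 32 + 4 + 3 + 16 + 24 = 151.
151 ÷ 44 = 3 complete bars with 19 left over.

3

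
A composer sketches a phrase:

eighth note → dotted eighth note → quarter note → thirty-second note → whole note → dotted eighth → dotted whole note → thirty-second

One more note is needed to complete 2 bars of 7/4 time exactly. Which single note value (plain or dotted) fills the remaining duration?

dotted eighth note

2 bars of 7/4 = 112 thirty-second notes.
In thirty-second notes: eighth note = 4; dotted eighth note = 6; quarter note = 8; thirty-second note = 1; whole note = 32; dotted eighth = 6; dotted whole note = 48; thirty-second = 1.
Sum: 4 + 6 + 8 + 1 + 32 + 6 + 48 + 1 = 106.
Remaining: 112 − 106 = 6 thirty-second notes, which is a dotted eighth note.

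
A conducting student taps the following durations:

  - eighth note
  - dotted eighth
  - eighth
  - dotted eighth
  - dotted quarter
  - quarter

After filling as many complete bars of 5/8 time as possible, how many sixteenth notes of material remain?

0

One bar of 5/8 = 10 sixteenth notes.
Each duration in sixteenth notes: eighth note = 2; dotted eighth = 3; eighth = 2; dotted eighth = 3; dotted quarter = 6; quarter = 4.
Adding: 2 + 3 + 2 + 3 + 6 + 4 = 20.
20 ÷ 10 = 2 complete bars with 0 sixteenth notes remaining.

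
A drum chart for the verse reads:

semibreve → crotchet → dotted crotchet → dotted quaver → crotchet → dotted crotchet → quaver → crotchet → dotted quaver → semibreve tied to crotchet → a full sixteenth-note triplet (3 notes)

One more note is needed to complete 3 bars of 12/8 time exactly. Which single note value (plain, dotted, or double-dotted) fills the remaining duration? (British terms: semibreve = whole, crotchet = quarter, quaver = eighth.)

3 bars of 12/8 = 72 sixteenth notes.
Working in sixteenth notes: semibreve = 16; crotchet = 4; dotted crotchet = 6; dotted quaver = 3; crotchet = 4; dotted crotchet = 6; quaver = 2; crotchet = 4; dotted quaver = 3; semibreve tied to crotchet (semibreve + crotchet) = 20; a full sixteenth-note triplet (3 notes) (three triplet sixteenths span one eighth) = 2.
Sum: 16 + 4 + 6 + 3 + 4 + 6 + 2 + 4 + 3 + 20 + 2 = 70.
Remaining: 72 − 70 = 2 sixteenth notes, which is a eighth note.

eighth note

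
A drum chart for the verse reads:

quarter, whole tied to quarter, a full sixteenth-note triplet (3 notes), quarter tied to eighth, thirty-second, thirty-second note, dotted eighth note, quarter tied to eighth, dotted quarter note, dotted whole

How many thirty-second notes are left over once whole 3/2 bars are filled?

One bar of 3/2 = 48 thirty-second notes.
Each duration in thirty-second notes: quarter = 8; whole tied to quarter (whole + quarter) = 40; a full sixteenth-note triplet (3 notes) (three triplet sixteenths span one eighth) = 4; quarter tied to eighth (quarter + eighth) = 12; thirty-second = 1; thirty-second note = 1; dotted eighth note = 6; quarter tied to eighth (quarter + eighth) = 12; dotted quarter note = 12; dotted whole = 48.
Altogether 8 + 40 + 4 + 12 + 1 + 1 + 6 + 12 + 12 + 48 = 144.
144 ÷ 48 = 3 complete bars with 0 thirty-second notes remaining.

0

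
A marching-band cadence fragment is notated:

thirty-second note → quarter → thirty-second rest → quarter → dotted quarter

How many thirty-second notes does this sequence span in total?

Working in thirty-second notes: thirty-second note = 1; quarter = 8; thirty-second rest = 1; quarter = 8; dotted quarter = 12.
Sum: 1 + 8 + 1 + 8 + 12 = 30 thirty-second notes.

30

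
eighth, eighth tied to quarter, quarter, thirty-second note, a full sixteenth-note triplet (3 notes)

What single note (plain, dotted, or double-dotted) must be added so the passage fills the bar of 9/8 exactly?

The bar of 9/8 = 36 thirty-second notes.
In thirty-second notes: eighth = 4; eighth tied to quarter (eighth + quarter) = 12; quarter = 8; thirty-second note = 1; a full sixteenth-note triplet (3 notes) (three triplet sixteenths span one eighth) = 4.
Altogether 4 + 12 + 8 + 1 + 4 = 29.
Remaining: 36 − 29 = 7 thirty-second notes, which is a double-dotted eighth note.

double-dotted eighth note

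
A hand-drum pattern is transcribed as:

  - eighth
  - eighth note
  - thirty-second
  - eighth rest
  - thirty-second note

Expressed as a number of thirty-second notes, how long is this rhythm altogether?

Each duration in thirty-second notes: eighth = 4; eighth note = 4; thirty-second = 1; eighth rest = 4; thirty-second note = 1.
Adding: 4 + 4 + 1 + 4 + 1 = 14 thirty-second notes.

14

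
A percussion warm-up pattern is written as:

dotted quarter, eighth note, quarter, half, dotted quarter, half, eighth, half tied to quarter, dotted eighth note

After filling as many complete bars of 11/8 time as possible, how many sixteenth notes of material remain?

One bar of 11/8 = 22 sixteenth notes.
Express everything in sixteenth notes: dotted quarter = 6; eighth note = 2; quarter = 4; half = 8; dotted quarter = 6; half = 8; eighth = 2; half tied to quarter (half + quarter) = 12; dotted eighth note = 3.
Sum: 6 + 2 + 4 + 8 + 6 + 8 + 2 + 12 + 3 = 51.
51 ÷ 22 = 2 complete bars with 7 sixteenth notes remaining.

7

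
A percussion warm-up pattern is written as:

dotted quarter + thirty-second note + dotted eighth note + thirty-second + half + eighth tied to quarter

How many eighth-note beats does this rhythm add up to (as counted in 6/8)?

One eighth-note beat = 4 thirty-second notes.
In thirty-second notes: dotted quarter = 12; thirty-second note = 1; dotted eighth note = 6; thirty-second = 1; half = 16; eighth tied to quarter (eighth + quarter) = 12.
Total: 12 + 1 + 6 + 1 + 16 + 12 = 48.
48 ÷ 4 = 12 beats.

12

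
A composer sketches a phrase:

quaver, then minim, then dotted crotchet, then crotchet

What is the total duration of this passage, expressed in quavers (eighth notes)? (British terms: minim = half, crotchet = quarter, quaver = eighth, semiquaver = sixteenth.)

10

In eighth notes: quaver = 1; minim = 4; dotted crotchet = 3; crotchet = 2.
Altogether 1 + 4 + 3 + 2 = 10 eighth notes.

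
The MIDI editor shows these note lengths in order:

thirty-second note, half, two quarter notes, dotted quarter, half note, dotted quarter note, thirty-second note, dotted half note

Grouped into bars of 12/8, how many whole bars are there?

2

One bar of 12/8 = 48 thirty-second notes.
Convert each value to thirty-second notes: thirty-second note = 1; half = 16; quarter note = 8; quarter note = 8; dotted quarter = 12; half note = 16; dotted quarter note = 12; thirty-second note = 1; dotted half note = 24.
Adding: 1 + 16 + 8 + 8 + 12 + 16 + 12 + 1 + 24 = 98.
98 ÷ 48 = 2 complete bars with 2 left over.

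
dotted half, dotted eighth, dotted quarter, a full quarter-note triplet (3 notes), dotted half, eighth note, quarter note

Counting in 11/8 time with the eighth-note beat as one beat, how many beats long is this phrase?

One eighth-note beat = 2 sixteenth notes.
Express everything in sixteenth notes: dotted half = 12; dotted eighth = 3; dotted quarter = 6; a full quarter-note triplet (3 notes) (three triplet quarters span one half) = 8; dotted half = 12; eighth note = 2; quarter note = 4.
Adding: 12 + 3 + 6 + 8 + 12 + 2 + 4 = 47.
47 ÷ 2 = 23.5 beats.

23.5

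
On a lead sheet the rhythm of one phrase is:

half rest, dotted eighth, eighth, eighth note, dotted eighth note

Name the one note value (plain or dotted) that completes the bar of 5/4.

eighth note

The bar of 5/4 = 20 sixteenth notes.
Working in sixteenth notes: half rest = 8; dotted eighth = 3; eighth = 2; eighth note = 2; dotted eighth note = 3.
Sum: 8 + 3 + 2 + 2 + 3 = 18.
Remaining: 20 − 18 = 2 sixteenth notes, which is a eighth note.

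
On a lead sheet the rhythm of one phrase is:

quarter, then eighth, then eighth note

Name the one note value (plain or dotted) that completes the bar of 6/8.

quarter note

The bar of 6/8 = 6 eighth notes.
Each duration in eighth notes: quarter = 2; eighth = 1; eighth note = 1.
Total: 2 + 1 + 1 = 4.
Remaining: 6 − 4 = 2 eighth notes, which is a quarter note.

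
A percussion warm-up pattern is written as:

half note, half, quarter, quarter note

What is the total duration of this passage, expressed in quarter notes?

6

In quarter notes: half note = 2; half = 2; quarter = 1; quarter note = 1.
Total: 2 + 2 + 1 + 1 = 6 quarter notes.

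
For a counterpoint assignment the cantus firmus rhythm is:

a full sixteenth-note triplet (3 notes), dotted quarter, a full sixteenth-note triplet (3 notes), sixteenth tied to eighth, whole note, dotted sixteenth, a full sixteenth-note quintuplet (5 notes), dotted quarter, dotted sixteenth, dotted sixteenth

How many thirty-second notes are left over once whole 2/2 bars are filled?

23

One bar of 2/2 = 32 thirty-second notes.
Convert each value to thirty-second notes: a full sixteenth-note triplet (3 notes) (three triplet sixteenths span one eighth) = 4; dotted quarter = 12; a full sixteenth-note triplet (3 notes) (three triplet sixteenths span one eighth) = 4; sixteenth tied to eighth (sixteenth + eighth) = 6; whole note = 32; dotted sixteenth = 3; a full sixteenth-note quintuplet (5 notes) (five quintuplet sixteenths span one quarter) = 8; dotted quarter = 12; dotted sixteenth = 3; dotted sixteenth = 3.
Sum: 4 + 12 + 4 + 6 + 32 + 3 + 8 + 12 + 3 + 3 = 87.
87 ÷ 32 = 2 complete bars with 23 thirty-second notes remaining.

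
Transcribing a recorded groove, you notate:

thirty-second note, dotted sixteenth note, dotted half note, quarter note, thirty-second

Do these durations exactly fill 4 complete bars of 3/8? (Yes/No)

One bar of 3/8 = 12 thirty-second notes, so 4 bars = 48.
Express everything in thirty-second notes: thirty-second note = 1; dotted sixteenth note = 3; dotted half note = 24; quarter note = 8; thirty-second = 1.
Total: 1 + 3 + 24 + 8 + 1 = 37.
37 falls short of 48, so the answer is No.

No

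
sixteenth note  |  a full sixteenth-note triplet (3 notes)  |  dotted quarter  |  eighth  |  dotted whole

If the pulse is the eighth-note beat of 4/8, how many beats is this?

17.5

One eighth-note beat = 2 sixteenth notes.
Convert each value to sixteenth notes: sixteenth note = 1; a full sixteenth-note triplet (3 notes) (three triplet sixteenths span one eighth) = 2; dotted quarter = 6; eighth = 2; dotted whole = 24.
Total: 1 + 2 + 6 + 2 + 24 = 35.
35 ÷ 2 = 17.5 beats.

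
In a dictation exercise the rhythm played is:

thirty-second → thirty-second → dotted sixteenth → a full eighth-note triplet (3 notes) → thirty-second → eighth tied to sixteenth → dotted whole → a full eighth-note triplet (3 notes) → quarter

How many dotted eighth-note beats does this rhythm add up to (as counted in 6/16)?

One dotted eighth-note beat = 6 thirty-second notes.
Each duration in thirty-second notes: thirty-second = 1; thirty-second = 1; dotted sixteenth = 3; a full eighth-note triplet (3 notes) (three triplet eighths span one quarter) = 8; thirty-second = 1; eighth tied to sixteenth (eighth + sixteenth) = 6; dotted whole = 48; a full eighth-note triplet (3 notes) (three triplet eighths span one quarter) = 8; quarter = 8.
Sum: 1 + 1 + 3 + 8 + 1 + 6 + 48 + 8 + 8 = 84.
84 ÷ 6 = 14 beats.

14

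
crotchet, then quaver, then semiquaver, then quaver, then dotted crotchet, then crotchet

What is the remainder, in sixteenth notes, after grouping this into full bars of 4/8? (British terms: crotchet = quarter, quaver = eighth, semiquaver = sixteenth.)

3

One bar of 4/8 = 8 sixteenth notes.
Working in sixteenth notes: crotchet = 4; quaver = 2; semiquaver = 1; quaver = 2; dotted crotchet = 6; crotchet = 4.
Adding: 4 + 2 + 1 + 2 + 6 + 4 = 19.
19 ÷ 8 = 2 complete bars with 3 sixteenth notes remaining.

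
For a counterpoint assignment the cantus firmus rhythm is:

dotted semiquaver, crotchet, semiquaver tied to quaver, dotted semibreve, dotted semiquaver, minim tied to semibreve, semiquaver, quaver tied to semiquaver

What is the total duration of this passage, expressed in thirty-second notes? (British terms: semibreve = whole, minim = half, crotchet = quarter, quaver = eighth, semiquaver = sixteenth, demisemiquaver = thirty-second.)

124

Convert each value to thirty-second notes: dotted semiquaver = 3; crotchet = 8; semiquaver tied to quaver (semiquaver + quaver) = 6; dotted semibreve = 48; dotted semiquaver = 3; minim tied to semibreve (minim + semibreve) = 48; semiquaver = 2; quaver tied to semiquaver (quaver + semiquaver) = 6.
Sum: 3 + 8 + 6 + 48 + 3 + 48 + 2 + 6 = 124 thirty-second notes.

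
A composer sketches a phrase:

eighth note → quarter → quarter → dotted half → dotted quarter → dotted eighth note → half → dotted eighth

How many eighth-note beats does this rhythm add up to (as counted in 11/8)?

One eighth-note beat = 2 sixteenth notes.
Working in sixteenth notes: eighth note = 2; quarter = 4; quarter = 4; dotted half = 12; dotted quarter = 6; dotted eighth note = 3; half = 8; dotted eighth = 3.
Total: 2 + 4 + 4 + 12 + 6 + 3 + 8 + 3 = 42.
42 ÷ 2 = 21 beats.

21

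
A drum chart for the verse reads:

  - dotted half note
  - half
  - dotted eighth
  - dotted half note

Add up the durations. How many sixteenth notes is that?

In sixteenth notes: dotted half note = 12; half = 8; dotted eighth = 3; dotted half note = 12.
Adding: 12 + 8 + 3 + 12 = 35 sixteenth notes.

35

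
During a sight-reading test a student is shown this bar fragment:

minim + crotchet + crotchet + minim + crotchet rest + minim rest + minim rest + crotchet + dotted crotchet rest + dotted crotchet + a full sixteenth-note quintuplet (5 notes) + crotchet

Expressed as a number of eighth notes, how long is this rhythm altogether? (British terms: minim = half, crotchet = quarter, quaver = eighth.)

Convert each value to eighth notes: minim = 4; crotchet = 2; crotchet = 2; minim = 4; crotchet rest = 2; minim rest = 4; minim rest = 4; crotchet = 2; dotted crotchet rest = 3; dotted crotchet = 3; a full sixteenth-note quintuplet (5 notes) (five quintuplet sixteenths span one quarter) = 2; crotchet = 2.
Total: 4 + 2 + 2 + 4 + 2 + 4 + 4 + 2 + 3 + 3 + 2 + 2 = 34 eighth notes.

34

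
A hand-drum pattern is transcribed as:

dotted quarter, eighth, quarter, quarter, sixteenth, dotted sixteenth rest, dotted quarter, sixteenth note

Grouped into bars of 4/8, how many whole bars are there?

3

One bar of 4/8 = 16 thirty-second notes.
Working in thirty-second notes: dotted quarter = 12; eighth = 4; quarter = 8; quarter = 8; sixteenth = 2; dotted sixteenth rest = 3; dotted quarter = 12; sixteenth note = 2.
Total: 12 + 4 + 8 + 8 + 2 + 3 + 12 + 2 = 51.
51 ÷ 16 = 3 complete bars with 3 left over.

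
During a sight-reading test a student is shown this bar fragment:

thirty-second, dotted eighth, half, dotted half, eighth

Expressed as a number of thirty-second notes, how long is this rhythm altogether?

In thirty-second notes: thirty-second = 1; dotted eighth = 6; half = 16; dotted half = 24; eighth = 4.
Sum: 1 + 6 + 16 + 24 + 4 = 51 thirty-second notes.

51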